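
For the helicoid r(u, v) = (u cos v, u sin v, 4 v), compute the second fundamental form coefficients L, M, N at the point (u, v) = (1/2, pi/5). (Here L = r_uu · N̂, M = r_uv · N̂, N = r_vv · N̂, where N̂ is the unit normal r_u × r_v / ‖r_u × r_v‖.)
L = 0;  M = -8*sqrt(65)/65;  N = 0

Compute the unit normal N̂(u, v) = (4*sin(v)/sqrt(u^2 + 16), -4*cos(v)/sqrt(u^2 + 16), u/sqrt(u^2 + 16)), and the second partials r_uu, r_uv, r_vv. Take dot products:
  L(u, v) = r_uu · N̂ = 0,
  M(u, v) = r_uv · N̂ = -4/sqrt(u^2 + 16),
  N(u, v) = r_vv · N̂ = 0.
Evaluating at (u, v) = (1/2, pi/5):
  L = 0, M = -8*sqrt(65)/65, N = 0.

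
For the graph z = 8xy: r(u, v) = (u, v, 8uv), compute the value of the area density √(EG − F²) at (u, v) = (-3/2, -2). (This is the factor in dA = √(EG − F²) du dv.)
√(EG − F²)|_{(-3/2, -2)} = sqrt(401)

E = 64*v^2 + 1, F = 64*u*v, G = 64*u^2 + 1, so EG − F² = 64*u^2 + 64*v^2 + 1. Taking the positive square root: √(EG − F²) = sqrt(64*u^2 + 64*v^2 + 1). At (u, v) = (-3/2, -2): sqrt(401).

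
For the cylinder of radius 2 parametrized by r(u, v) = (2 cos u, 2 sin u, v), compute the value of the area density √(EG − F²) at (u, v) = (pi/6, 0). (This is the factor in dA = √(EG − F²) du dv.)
√(EG − F²)|_{(pi/6, 0)} = 2

E = 4, F = 0, G = 1, so EG − F² = 4. Taking the positive square root: √(EG − F²) = 2. At (u, v) = (pi/6, 0): 2.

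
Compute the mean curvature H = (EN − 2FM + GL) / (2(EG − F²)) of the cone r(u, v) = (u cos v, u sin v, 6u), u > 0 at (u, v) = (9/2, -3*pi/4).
H = 2*sqrt(37)/111

With E = 37, F = 0, G = u^2, L = 0, M = 0, N = 6*sqrt(37)*u^2/(37*Abs(u)), assemble
  H = (EN − 2FM + GL) / (2(EG − F²)) = 3*sqrt(37)/(37*Abs(u)).
At (u, v) = (9/2, -3*pi/4): H = 2*sqrt(37)/111.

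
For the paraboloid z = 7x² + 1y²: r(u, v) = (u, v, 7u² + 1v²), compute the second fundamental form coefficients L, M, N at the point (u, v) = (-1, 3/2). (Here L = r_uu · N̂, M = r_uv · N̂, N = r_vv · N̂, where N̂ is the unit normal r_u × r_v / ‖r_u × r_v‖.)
L = 7*sqrt(206)/103;  M = 0;  N = sqrt(206)/103

Compute the unit normal N̂(u, v) = (-14*u/sqrt(196*u^2 + 4*v^2 + 1), -2*v/sqrt(196*u^2 + 4*v^2 + 1), 1/sqrt(196*u^2 + 4*v^2 + 1)), and the second partials r_uu, r_uv, r_vv. Take dot products:
  L(u, v) = r_uu · N̂ = 14/sqrt(196*u^2 + 4*v^2 + 1),
  M(u, v) = r_uv · N̂ = 0,
  N(u, v) = r_vv · N̂ = 2/sqrt(196*u^2 + 4*v^2 + 1).
Evaluating at (u, v) = (-1, 3/2):
  L = 7*sqrt(206)/103, M = 0, N = sqrt(206)/103.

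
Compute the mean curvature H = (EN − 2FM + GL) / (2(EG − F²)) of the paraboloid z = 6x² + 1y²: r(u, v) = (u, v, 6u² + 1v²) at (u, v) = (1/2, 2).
H = 139*sqrt(53)/2809

With E = 144*u^2 + 1, F = 24*u*v, G = 4*v^2 + 1, L = 12/sqrt(144*u^2 + 4*v^2 + 1), M = 0, N = 2/sqrt(144*u^2 + 4*v^2 + 1), assemble
  H = (EN − 2FM + GL) / (2(EG − F²)) = (144*u^2 + 24*v^2 + 7)/(144*u^2 + 4*v^2 + 1)^(3/2).
At (u, v) = (1/2, 2): H = 139*sqrt(53)/2809.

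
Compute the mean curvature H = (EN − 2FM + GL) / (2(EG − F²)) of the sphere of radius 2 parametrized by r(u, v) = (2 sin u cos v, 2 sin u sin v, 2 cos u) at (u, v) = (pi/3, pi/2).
H = -1/2

With E = 4, F = 0, G = 4*sin(u)^2, L = -2*sin(u)/Abs(sin(u)), M = 0, N = -2*sin(u)^3/Abs(sin(u)), assemble
  H = (EN − 2FM + GL) / (2(EG − F²)) = -sin(u)/(2*Abs(sin(u))).
At (u, v) = (pi/3, pi/2): H = -1/2.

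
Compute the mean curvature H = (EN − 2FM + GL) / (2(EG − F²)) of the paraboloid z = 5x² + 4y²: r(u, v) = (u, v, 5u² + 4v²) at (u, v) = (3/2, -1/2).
H = 989*sqrt(2)/5324

With E = 100*u^2 + 1, F = 80*u*v, G = 64*v^2 + 1, L = 10/sqrt(100*u^2 + 64*v^2 + 1), M = 0, N = 8/sqrt(100*u^2 + 64*v^2 + 1), assemble
  H = (EN − 2FM + GL) / (2(EG − F²)) = (400*u^2 + 320*v^2 + 9)/(100*u^2 + 64*v^2 + 1)^(3/2).
At (u, v) = (3/2, -1/2): H = 989*sqrt(2)/5324.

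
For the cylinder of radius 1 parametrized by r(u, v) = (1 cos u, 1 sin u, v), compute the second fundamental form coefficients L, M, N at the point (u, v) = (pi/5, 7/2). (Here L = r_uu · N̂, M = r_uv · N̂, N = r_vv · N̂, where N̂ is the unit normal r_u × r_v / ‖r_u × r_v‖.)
L = -1;  M = 0;  N = 0

Compute the unit normal N̂(u, v) = (cos(u), sin(u), 0), and the second partials r_uu, r_uv, r_vv. Take dot products:
  L(u, v) = r_uu · N̂ = -1,
  M(u, v) = r_uv · N̂ = 0,
  N(u, v) = r_vv · N̂ = 0.
Evaluating at (u, v) = (pi/5, 7/2):
  L = -1, M = 0, N = 0.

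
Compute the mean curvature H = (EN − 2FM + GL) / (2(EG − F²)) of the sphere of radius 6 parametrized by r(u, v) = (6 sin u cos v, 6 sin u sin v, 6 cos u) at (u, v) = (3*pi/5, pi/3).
H = -1/6

With E = 36, F = 0, G = 36*sin(u)^2, L = -6*sin(u)/Abs(sin(u)), M = 0, N = -6*sin(u)^3/Abs(sin(u)), assemble
  H = (EN − 2FM + GL) / (2(EG − F²)) = -sin(u)/(6*Abs(sin(u))).
At (u, v) = (3*pi/5, pi/3): H = -1/6.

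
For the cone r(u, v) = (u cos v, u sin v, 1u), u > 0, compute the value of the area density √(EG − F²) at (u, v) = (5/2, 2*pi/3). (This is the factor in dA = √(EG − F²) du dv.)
√(EG − F²)|_{(5/2, 2*pi/3)} = 5*sqrt(2)/2

E = 2, F = 0, G = u^2, so EG − F² = 2*u^2. Taking the positive square root: √(EG − F²) = sqrt(2)*Abs(u). At (u, v) = (5/2, 2*pi/3): 5*sqrt(2)/2.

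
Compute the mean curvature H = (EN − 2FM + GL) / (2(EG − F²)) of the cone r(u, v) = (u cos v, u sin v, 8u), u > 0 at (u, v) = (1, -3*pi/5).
H = 4*sqrt(65)/65

With E = 65, F = 0, G = u^2, L = 0, M = 0, N = 8*sqrt(65)*u^2/(65*Abs(u)), assemble
  H = (EN − 2FM + GL) / (2(EG − F²)) = 4*sqrt(65)/(65*Abs(u)).
At (u, v) = (1, -3*pi/5): H = 4*sqrt(65)/65.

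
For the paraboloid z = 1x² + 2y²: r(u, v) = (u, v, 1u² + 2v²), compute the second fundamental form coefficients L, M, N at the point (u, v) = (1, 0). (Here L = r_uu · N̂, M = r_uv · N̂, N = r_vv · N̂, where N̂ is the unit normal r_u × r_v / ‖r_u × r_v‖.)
L = 2*sqrt(5)/5;  M = 0;  N = 4*sqrt(5)/5

Compute the unit normal N̂(u, v) = (-2*u/sqrt(4*u^2 + 16*v^2 + 1), -4*v/sqrt(4*u^2 + 16*v^2 + 1), 1/sqrt(4*u^2 + 16*v^2 + 1)), and the second partials r_uu, r_uv, r_vv. Take dot products:
  L(u, v) = r_uu · N̂ = 2/sqrt(4*u^2 + 16*v^2 + 1),
  M(u, v) = r_uv · N̂ = 0,
  N(u, v) = r_vv · N̂ = 4/sqrt(4*u^2 + 16*v^2 + 1).
Evaluating at (u, v) = (1, 0):
  L = 2*sqrt(5)/5, M = 0, N = 4*sqrt(5)/5.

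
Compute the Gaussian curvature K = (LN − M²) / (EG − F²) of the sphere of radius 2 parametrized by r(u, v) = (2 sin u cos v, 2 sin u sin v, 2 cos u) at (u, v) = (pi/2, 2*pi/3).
K = 1/4

Coefficients of the first fundamental form: E = 4, F = 0, G = 4*sin(u)^2.
Coefficients of the second fundamental form: L = -2*sin(u)/Abs(sin(u)), M = 0, N = -2*sin(u)^3/Abs(sin(u)).
Assemble K = (LN − M²)/(EG − F²) = 1/4. At (u, v) = (pi/2, 2*pi/3): K = 1/4.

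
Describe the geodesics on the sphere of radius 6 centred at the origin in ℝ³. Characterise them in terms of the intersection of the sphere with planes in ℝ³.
Geodesics on the sphere of radius 6 are great circles — circles of radius 6 obtained as the intersection of the sphere with planes through the origin (the centre of the sphere).

A curve α(t) of nonzero constant speed on the sphere of radius 6 is a geodesic iff its acceleration α̈ is everywhere normal to the surface, i.e. parallel to the radial vector α(t). Then d/dt(α × α̇) = α̇ × α̇ + α × α̈ = 0, so α × α̇ is a constant vector n ≠ 0 and α(t) · n = 0 for all t: α lies in the plane through the origin with normal n. The intersection of that plane with the sphere is a circle of radius 6 (a great circle). Conversely, a great circle traversed at constant speed has centripetal acceleration pointing at the origin, hence normal to the sphere, so every great circle is a geodesic.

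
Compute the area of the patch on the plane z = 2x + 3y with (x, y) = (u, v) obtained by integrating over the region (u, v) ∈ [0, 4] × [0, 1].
Area = 4*sqrt(14)

Area = ∫∫ √(EG − F²) du dv with √(EG − F²) = sqrt(14). Integrating over [0, 4] × [0, 1] gives 4*sqrt(14).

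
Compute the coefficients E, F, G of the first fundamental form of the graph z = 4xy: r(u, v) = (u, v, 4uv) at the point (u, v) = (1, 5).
E = 401;  F = 80;  G = 17

Partials: r_u = (1, 0, 4*v), r_v = (0, 1, 4*u). As functions of (u, v):
  E = r_u · r_u = 16*v^2 + 1,
  F = r_u · r_v = 16*u*v,
  G = r_v · r_v = 16*u^2 + 1.
Evaluating at (u, v) = (1, 5): E = 401, F = 80, G = 17.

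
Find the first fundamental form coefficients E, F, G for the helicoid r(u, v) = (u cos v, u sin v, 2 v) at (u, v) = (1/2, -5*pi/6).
E = 1;  F = 0;  G = 17/4

Partials: r_u = (cos(v), sin(v), 0), r_v = (-u*sin(v), u*cos(v), 2). As functions of (u, v):
  E = r_u · r_u = 1,
  F = r_u · r_v = 0,
  G = r_v · r_v = u^2 + 4.
Evaluating at (u, v) = (1/2, -5*pi/6): E = 1, F = 0, G = 17/4.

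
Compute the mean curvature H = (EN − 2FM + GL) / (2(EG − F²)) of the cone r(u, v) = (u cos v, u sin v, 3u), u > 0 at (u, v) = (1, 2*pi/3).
H = 3*sqrt(10)/20

With E = 10, F = 0, G = u^2, L = 0, M = 0, N = 3*sqrt(10)*u^2/(10*Abs(u)), assemble
  H = (EN − 2FM + GL) / (2(EG − F²)) = 3*sqrt(10)/(20*Abs(u)).
At (u, v) = (1, 2*pi/3): H = 3*sqrt(10)/20.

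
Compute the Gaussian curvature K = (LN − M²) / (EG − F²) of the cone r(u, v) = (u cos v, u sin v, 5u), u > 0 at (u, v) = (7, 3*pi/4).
K = 0

Coefficients of the first fundamental form: E = 26, F = 0, G = u^2.
Coefficients of the second fundamental form: L = 0, M = 0, N = 5*sqrt(26)*u^2/(26*Abs(u)).
Assemble K = (LN − M²)/(EG − F²) = 0. At (u, v) = (7, 3*pi/4): K = 0.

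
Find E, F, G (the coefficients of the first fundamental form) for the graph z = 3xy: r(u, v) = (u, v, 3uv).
E = 9*v^2 + 1;  F = 9*u*v;  G = 9*u^2 + 1

Compute partials: r_u = (1, 0, 3*v), r_v = (0, 1, 3*u). Then
  E = r_u · r_u = 9*v^2 + 1,
  F = r_u · r_v = 9*u*v,
  G = r_v · r_v = 9*u^2 + 1.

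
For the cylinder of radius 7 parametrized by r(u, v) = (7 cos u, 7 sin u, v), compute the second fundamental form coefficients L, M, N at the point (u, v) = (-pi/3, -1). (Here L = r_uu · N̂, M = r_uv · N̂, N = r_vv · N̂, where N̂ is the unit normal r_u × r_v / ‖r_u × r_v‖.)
L = -7;  M = 0;  N = 0

Compute the unit normal N̂(u, v) = (cos(u), sin(u), 0), and the second partials r_uu, r_uv, r_vv. Take dot products:
  L(u, v) = r_uu · N̂ = -7,
  M(u, v) = r_uv · N̂ = 0,
  N(u, v) = r_vv · N̂ = 0.
Evaluating at (u, v) = (-pi/3, -1):
  L = -7, M = 0, N = 0.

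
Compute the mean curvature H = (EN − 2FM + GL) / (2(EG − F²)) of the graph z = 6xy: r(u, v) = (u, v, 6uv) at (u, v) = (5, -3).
H = 648/8575

With E = 36*v^2 + 1, F = 36*u*v, G = 36*u^2 + 1, L = 0, M = 6/sqrt(36*u^2 + 36*v^2 + 1), N = 0, assemble
  H = (EN − 2FM + GL) / (2(EG − F²)) = -216*u*v/(36*u^2 + 36*v^2 + 1)^(3/2).
At (u, v) = (5, -3): H = 648/8575.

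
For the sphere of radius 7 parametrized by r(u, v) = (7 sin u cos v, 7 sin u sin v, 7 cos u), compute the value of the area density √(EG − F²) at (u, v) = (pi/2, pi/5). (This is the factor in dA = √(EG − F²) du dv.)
√(EG − F²)|_{(pi/2, pi/5)} = 49

E = 49, F = 0, G = 49*sin(u)^2, so EG − F² = 2401*sin(u)^2. Taking the positive square root: √(EG − F²) = 49*Abs(sin(u)). At (u, v) = (pi/2, pi/5): 49.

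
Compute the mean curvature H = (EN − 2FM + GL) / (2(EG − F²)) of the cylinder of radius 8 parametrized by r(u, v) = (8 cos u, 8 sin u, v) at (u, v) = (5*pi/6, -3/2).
H = -1/16

With E = 64, F = 0, G = 1, L = -8, M = 0, N = 0, assemble
  H = (EN − 2FM + GL) / (2(EG − F²)) = -1/16.
At (u, v) = (5*pi/6, -3/2): H = -1/16.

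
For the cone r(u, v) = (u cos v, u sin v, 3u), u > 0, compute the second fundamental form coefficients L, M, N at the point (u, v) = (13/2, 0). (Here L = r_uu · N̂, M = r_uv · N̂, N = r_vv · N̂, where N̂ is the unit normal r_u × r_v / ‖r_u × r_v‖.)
L = 0;  M = 0;  N = 39*sqrt(10)/20

Compute the unit normal N̂(u, v) = (-3*sqrt(10)*u*cos(v)/(10*Abs(u)), -3*sqrt(10)*u*sin(v)/(10*Abs(u)), sqrt(10)*u/(10*Abs(u))), and the second partials r_uu, r_uv, r_vv. Take dot products:
  L(u, v) = r_uu · N̂ = 0,
  M(u, v) = r_uv · N̂ = 0,
  N(u, v) = r_vv · N̂ = 3*sqrt(10)*u^2/(10*Abs(u)).
Evaluating at (u, v) = (13/2, 0):
  L = 0, M = 0, N = 39*sqrt(10)/20.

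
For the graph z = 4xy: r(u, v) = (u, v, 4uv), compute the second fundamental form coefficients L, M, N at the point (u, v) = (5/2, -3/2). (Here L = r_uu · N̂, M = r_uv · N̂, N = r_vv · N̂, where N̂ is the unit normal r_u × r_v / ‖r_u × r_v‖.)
L = 0;  M = 4*sqrt(137)/137;  N = 0

Compute the unit normal N̂(u, v) = (-4*v/sqrt(16*u^2 + 16*v^2 + 1), -4*u/sqrt(16*u^2 + 16*v^2 + 1), 1/sqrt(16*u^2 + 16*v^2 + 1)), and the second partials r_uu, r_uv, r_vv. Take dot products:
  L(u, v) = r_uu · N̂ = 0,
  M(u, v) = r_uv · N̂ = 4/sqrt(16*u^2 + 16*v^2 + 1),
  N(u, v) = r_vv · N̂ = 0.
Evaluating at (u, v) = (5/2, -3/2):
  L = 0, M = 4*sqrt(137)/137, N = 0.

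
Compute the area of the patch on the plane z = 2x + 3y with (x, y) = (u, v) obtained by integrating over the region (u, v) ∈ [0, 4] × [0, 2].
Area = 8*sqrt(14)

Area = ∫∫ √(EG − F²) du dv with √(EG − F²) = sqrt(14). Integrating over [0, 4] × [0, 2] gives 8*sqrt(14).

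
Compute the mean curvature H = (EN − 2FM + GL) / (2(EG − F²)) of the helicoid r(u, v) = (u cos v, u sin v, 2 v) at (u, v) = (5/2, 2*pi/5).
H = 0

With E = 1, F = 0, G = u^2 + 4, L = 0, M = -2/sqrt(u^2 + 4), N = 0, assemble
  H = (EN − 2FM + GL) / (2(EG − F²)) = 0.
At (u, v) = (5/2, 2*pi/5): H = 0.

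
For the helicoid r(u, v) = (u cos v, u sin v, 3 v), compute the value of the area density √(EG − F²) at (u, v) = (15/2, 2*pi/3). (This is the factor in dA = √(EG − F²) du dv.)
√(EG − F²)|_{(15/2, 2*pi/3)} = 3*sqrt(29)/2

E = 1, F = 0, G = u^2 + 9, so EG − F² = u^2 + 9. Taking the positive square root: √(EG − F²) = sqrt(u^2 + 9). At (u, v) = (15/2, 2*pi/3): 3*sqrt(29)/2.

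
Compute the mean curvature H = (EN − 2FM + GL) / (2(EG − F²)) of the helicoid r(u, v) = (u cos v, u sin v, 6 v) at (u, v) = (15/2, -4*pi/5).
H = 0

With E = 1, F = 0, G = u^2 + 36, L = 0, M = -6/sqrt(u^2 + 36), N = 0, assemble
  H = (EN − 2FM + GL) / (2(EG − F²)) = 0.
At (u, v) = (15/2, -4*pi/5): H = 0.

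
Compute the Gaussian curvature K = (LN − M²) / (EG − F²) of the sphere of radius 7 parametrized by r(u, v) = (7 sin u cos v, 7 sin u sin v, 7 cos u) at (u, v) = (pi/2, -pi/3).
K = 1/49

Coefficients of the first fundamental form: E = 49, F = 0, G = 49*sin(u)^2.
Coefficients of the second fundamental form: L = -7*sin(u)/Abs(sin(u)), M = 0, N = -7*sin(u)^3/Abs(sin(u)).
Assemble K = (LN − M²)/(EG − F²) = 1/49. At (u, v) = (pi/2, -pi/3): K = 1/49.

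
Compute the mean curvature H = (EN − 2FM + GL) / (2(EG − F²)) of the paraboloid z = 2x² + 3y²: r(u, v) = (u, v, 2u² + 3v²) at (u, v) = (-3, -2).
H = 725/4913

With E = 16*u^2 + 1, F = 24*u*v, G = 36*v^2 + 1, L = 4/sqrt(16*u^2 + 36*v^2 + 1), M = 0, N = 6/sqrt(16*u^2 + 36*v^2 + 1), assemble
  H = (EN − 2FM + GL) / (2(EG − F²)) = (48*u^2 + 72*v^2 + 5)/(16*u^2 + 36*v^2 + 1)^(3/2).
At (u, v) = (-3, -2): H = 725/4913.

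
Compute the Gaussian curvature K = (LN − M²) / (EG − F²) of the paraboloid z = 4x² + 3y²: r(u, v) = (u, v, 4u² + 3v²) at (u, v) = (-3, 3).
K = 48/811801

Coefficients of the first fundamental form: E = 64*u^2 + 1, F = 48*u*v, G = 36*v^2 + 1.
Coefficients of the second fundamental form: L = 8/sqrt(64*u^2 + 36*v^2 + 1), M = 0, N = 6/sqrt(64*u^2 + 36*v^2 + 1).
Assemble K = (LN − M²)/(EG − F²) = 48/(4096*u^4 + 4608*u^2*v^2 + 128*u^2 + 1296*v^4 + 72*v^2 + 1). At (u, v) = (-3, 3): K = 48/811801.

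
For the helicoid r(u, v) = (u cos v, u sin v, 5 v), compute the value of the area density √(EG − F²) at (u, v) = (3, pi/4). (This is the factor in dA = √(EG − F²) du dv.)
√(EG − F²)|_{(3, pi/4)} = sqrt(34)

E = 1, F = 0, G = u^2 + 25, so EG − F² = u^2 + 25. Taking the positive square root: √(EG − F²) = sqrt(u^2 + 25). At (u, v) = (3, pi/4): sqrt(34).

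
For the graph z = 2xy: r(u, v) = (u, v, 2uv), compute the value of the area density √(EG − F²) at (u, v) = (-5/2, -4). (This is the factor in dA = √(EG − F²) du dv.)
√(EG − F²)|_{(-5/2, -4)} = 3*sqrt(10)

E = 4*v^2 + 1, F = 4*u*v, G = 4*u^2 + 1, so EG − F² = 4*u^2 + 4*v^2 + 1. Taking the positive square root: √(EG − F²) = sqrt(4*u^2 + 4*v^2 + 1). At (u, v) = (-5/2, -4): 3*sqrt(10).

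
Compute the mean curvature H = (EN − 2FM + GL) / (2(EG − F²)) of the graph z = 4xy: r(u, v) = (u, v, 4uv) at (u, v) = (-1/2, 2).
H = 64*sqrt(69)/4761

With E = 16*v^2 + 1, F = 16*u*v, G = 16*u^2 + 1, L = 0, M = 4/sqrt(16*u^2 + 16*v^2 + 1), N = 0, assemble
  H = (EN − 2FM + GL) / (2(EG − F²)) = -64*u*v/(16*u^2 + 16*v^2 + 1)^(3/2).
At (u, v) = (-1/2, 2): H = 64*sqrt(69)/4761.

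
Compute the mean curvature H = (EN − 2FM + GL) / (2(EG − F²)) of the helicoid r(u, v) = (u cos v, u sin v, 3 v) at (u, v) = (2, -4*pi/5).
H = 0

With E = 1, F = 0, G = u^2 + 9, L = 0, M = -3/sqrt(u^2 + 9), N = 0, assemble
  H = (EN − 2FM + GL) / (2(EG − F²)) = 0.
At (u, v) = (2, -4*pi/5): H = 0.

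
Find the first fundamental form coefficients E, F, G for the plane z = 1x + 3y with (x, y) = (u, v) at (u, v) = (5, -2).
E = 2;  F = 3;  G = 10

Partials: r_u = (1, 0, 1), r_v = (0, 1, 3). As functions of (u, v):
  E = r_u · r_u = 2,
  F = r_u · r_v = 3,
  G = r_v · r_v = 10.
Evaluating at (u, v) = (5, -2): E = 2, F = 3, G = 10.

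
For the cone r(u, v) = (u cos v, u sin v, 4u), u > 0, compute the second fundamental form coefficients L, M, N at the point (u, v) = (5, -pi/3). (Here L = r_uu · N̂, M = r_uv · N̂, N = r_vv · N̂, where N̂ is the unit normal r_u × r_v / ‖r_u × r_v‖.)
L = 0;  M = 0;  N = 20*sqrt(17)/17

Compute the unit normal N̂(u, v) = (-4*sqrt(17)*u*cos(v)/(17*Abs(u)), -4*sqrt(17)*u*sin(v)/(17*Abs(u)), sqrt(17)*u/(17*Abs(u))), and the second partials r_uu, r_uv, r_vv. Take dot products:
  L(u, v) = r_uu · N̂ = 0,
  M(u, v) = r_uv · N̂ = 0,
  N(u, v) = r_vv · N̂ = 4*sqrt(17)*u^2/(17*Abs(u)).
Evaluating at (u, v) = (5, -pi/3):
  L = 0, M = 0, N = 20*sqrt(17)/17.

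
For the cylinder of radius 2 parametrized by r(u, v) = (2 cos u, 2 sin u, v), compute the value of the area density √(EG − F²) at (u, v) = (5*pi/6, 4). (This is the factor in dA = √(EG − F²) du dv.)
√(EG − F²)|_{(5*pi/6, 4)} = 2

E = 4, F = 0, G = 1, so EG − F² = 4. Taking the positive square root: √(EG − F²) = 2. At (u, v) = (5*pi/6, 4): 2.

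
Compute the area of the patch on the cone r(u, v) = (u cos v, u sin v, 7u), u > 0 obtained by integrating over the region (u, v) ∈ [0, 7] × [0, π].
Area = 245*sqrt(2)*pi/2

Area = ∫∫ √(EG − F²) du dv with √(EG − F²) = 5*sqrt(2)*Abs(u). Integrating over [0, 7] × [0, π] gives 245*sqrt(2)*pi/2.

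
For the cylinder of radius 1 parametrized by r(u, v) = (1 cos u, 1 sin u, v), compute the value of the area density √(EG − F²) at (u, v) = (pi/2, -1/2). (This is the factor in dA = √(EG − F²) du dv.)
√(EG − F²)|_{(pi/2, -1/2)} = 1

E = 1, F = 0, G = 1, so EG − F² = 1. Taking the positive square root: √(EG − F²) = 1. At (u, v) = (pi/2, -1/2): 1.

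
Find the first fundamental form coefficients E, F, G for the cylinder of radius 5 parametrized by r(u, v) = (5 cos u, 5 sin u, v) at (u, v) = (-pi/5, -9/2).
E = 25;  F = 0;  G = 1

Partials: r_u = (-5*sin(u), 5*cos(u), 0), r_v = (0, 0, 1). As functions of (u, v):
  E = r_u · r_u = 25,
  F = r_u · r_v = 0,
  G = r_v · r_v = 1.
Evaluating at (u, v) = (-pi/5, -9/2): E = 25, F = 0, G = 1.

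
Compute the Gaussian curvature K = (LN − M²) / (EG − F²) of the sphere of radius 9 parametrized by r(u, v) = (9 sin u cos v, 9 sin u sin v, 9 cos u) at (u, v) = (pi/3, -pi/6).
K = 1/81

Coefficients of the first fundamental form: E = 81, F = 0, G = 81*sin(u)^2.
Coefficients of the second fundamental form: L = -9*sin(u)/Abs(sin(u)), M = 0, N = -9*sin(u)^3/Abs(sin(u)).
Assemble K = (LN − M²)/(EG − F²) = 1/81. At (u, v) = (pi/3, -pi/6): K = 1/81.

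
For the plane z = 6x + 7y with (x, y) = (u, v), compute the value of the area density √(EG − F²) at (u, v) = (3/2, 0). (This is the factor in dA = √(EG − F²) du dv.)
√(EG − F²)|_{(3/2, 0)} = sqrt(86)

E = 37, F = 42, G = 50, so EG − F² = 86. Taking the positive square root: √(EG − F²) = sqrt(86). At (u, v) = (3/2, 0): sqrt(86).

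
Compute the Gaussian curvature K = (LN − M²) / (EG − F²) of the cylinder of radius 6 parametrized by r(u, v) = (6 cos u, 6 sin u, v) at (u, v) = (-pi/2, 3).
K = 0

Coefficients of the first fundamental form: E = 36, F = 0, G = 1.
Coefficients of the second fundamental form: L = -6, M = 0, N = 0.
Assemble K = (LN − M²)/(EG − F²) = 0. At (u, v) = (-pi/2, 3): K = 0.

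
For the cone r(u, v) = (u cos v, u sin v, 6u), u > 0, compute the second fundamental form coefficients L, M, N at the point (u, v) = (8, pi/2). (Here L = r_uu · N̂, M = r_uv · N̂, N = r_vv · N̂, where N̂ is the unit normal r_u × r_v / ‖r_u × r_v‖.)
L = 0;  M = 0;  N = 48*sqrt(37)/37

Compute the unit normal N̂(u, v) = (-6*sqrt(37)*u*cos(v)/(37*Abs(u)), -6*sqrt(37)*u*sin(v)/(37*Abs(u)), sqrt(37)*u/(37*Abs(u))), and the second partials r_uu, r_uv, r_vv. Take dot products:
  L(u, v) = r_uu · N̂ = 0,
  M(u, v) = r_uv · N̂ = 0,
  N(u, v) = r_vv · N̂ = 6*sqrt(37)*u^2/(37*Abs(u)).
Evaluating at (u, v) = (8, pi/2):
  L = 0, M = 0, N = 48*sqrt(37)/37.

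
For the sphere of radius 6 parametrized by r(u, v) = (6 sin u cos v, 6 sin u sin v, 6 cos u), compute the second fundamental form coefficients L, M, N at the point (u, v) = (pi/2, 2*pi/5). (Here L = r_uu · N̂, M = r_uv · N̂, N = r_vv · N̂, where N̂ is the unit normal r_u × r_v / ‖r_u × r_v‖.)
L = -6;  M = 0;  N = -6

Compute the unit normal N̂(u, v) = (sin(u)^2*cos(v)/Abs(sin(u)), sin(u)^2*sin(v)/Abs(sin(u)), sin(2*u)/(2*Abs(sin(u)))), and the second partials r_uu, r_uv, r_vv. Take dot products:
  L(u, v) = r_uu · N̂ = -6*sin(u)/Abs(sin(u)),
  M(u, v) = r_uv · N̂ = 0,
  N(u, v) = r_vv · N̂ = -6*sin(u)^3/Abs(sin(u)).
Evaluating at (u, v) = (pi/2, 2*pi/5):
  L = -6, M = 0, N = -6.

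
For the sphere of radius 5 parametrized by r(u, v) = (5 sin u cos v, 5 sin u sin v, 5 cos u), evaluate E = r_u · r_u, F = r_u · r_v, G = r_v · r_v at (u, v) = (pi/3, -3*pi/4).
E = 25;  F = 0;  G = 75/4

Partials: r_u = (5*cos(u)*cos(v), 5*sin(v)*cos(u), -5*sin(u)), r_v = (-5*sin(u)*sin(v), 5*sin(u)*cos(v), 0). As functions of (u, v):
  E = r_u · r_u = 25,
  F = r_u · r_v = 0,
  G = r_v · r_v = 25*sin(u)^2.
Evaluating at (u, v) = (pi/3, -3*pi/4): E = 25, F = 0, G = 75/4.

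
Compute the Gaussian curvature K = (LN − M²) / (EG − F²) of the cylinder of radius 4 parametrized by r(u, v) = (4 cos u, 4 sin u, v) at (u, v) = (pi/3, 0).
K = 0

Coefficients of the first fundamental form: E = 16, F = 0, G = 1.
Coefficients of the second fundamental form: L = -4, M = 0, N = 0.
Assemble K = (LN − M²)/(EG − F²) = 0. At (u, v) = (pi/3, 0): K = 0.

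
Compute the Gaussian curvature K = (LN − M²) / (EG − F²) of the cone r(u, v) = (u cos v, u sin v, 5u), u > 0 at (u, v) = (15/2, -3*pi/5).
K = 0

Coefficients of the first fundamental form: E = 26, F = 0, G = u^2.
Coefficients of the second fundamental form: L = 0, M = 0, N = 5*sqrt(26)*u^2/(26*Abs(u)).
Assemble K = (LN − M²)/(EG − F²) = 0. At (u, v) = (15/2, -3*pi/5): K = 0.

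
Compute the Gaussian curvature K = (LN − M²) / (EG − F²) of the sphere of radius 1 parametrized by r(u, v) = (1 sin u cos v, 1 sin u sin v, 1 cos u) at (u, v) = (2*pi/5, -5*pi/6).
K = 1

Coefficients of the first fundamental form: E = 1, F = 0, G = sin(u)^2.
Coefficients of the second fundamental form: L = -sin(u)/Abs(sin(u)), M = 0, N = -sin(u)^3/Abs(sin(u)).
Assemble K = (LN − M²)/(EG − F²) = 1. At (u, v) = (2*pi/5, -5*pi/6): K = 1.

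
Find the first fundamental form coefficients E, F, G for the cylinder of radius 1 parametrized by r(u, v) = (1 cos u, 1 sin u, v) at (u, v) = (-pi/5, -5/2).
E = 1;  F = 0;  G = 1

Partials: r_u = (-sin(u), cos(u), 0), r_v = (0, 0, 1). As functions of (u, v):
  E = r_u · r_u = 1,
  F = r_u · r_v = 0,
  G = r_v · r_v = 1.
Evaluating at (u, v) = (-pi/5, -5/2): E = 1, F = 0, G = 1.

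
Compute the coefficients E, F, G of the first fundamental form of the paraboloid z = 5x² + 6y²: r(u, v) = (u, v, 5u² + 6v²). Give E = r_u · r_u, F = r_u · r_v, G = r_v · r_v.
E = 100*u^2 + 1;  F = 120*u*v;  G = 144*v^2 + 1

Compute partials: r_u = (1, 0, 10*u), r_v = (0, 1, 12*v). Then
  E = r_u · r_u = 100*u^2 + 1,
  F = r_u · r_v = 120*u*v,
  G = r_v · r_v = 144*v^2 + 1.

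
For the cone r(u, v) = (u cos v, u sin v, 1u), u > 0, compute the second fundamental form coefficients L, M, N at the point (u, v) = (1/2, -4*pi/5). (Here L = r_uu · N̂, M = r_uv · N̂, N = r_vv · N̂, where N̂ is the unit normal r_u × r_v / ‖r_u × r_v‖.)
L = 0;  M = 0;  N = sqrt(2)/4

Compute the unit normal N̂(u, v) = (-sqrt(2)*u*cos(v)/(2*Abs(u)), -sqrt(2)*u*sin(v)/(2*Abs(u)), sqrt(2)*u/(2*Abs(u))), and the second partials r_uu, r_uv, r_vv. Take dot products:
  L(u, v) = r_uu · N̂ = 0,
  M(u, v) = r_uv · N̂ = 0,
  N(u, v) = r_vv · N̂ = sqrt(2)*u^2/(2*Abs(u)).
Evaluating at (u, v) = (1/2, -4*pi/5):
  L = 0, M = 0, N = sqrt(2)/4.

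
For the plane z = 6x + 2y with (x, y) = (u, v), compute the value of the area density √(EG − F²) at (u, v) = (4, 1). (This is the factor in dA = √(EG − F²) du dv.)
√(EG − F²)|_{(4, 1)} = sqrt(41)

E = 37, F = 12, G = 5, so EG − F² = 41. Taking the positive square root: √(EG − F²) = sqrt(41). At (u, v) = (4, 1): sqrt(41).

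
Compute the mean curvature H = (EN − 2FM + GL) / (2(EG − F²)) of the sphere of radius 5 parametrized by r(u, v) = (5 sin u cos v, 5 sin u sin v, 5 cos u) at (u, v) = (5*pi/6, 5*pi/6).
H = -1/5

With E = 25, F = 0, G = 25*sin(u)^2, L = -5*sin(u)/Abs(sin(u)), M = 0, N = -5*sin(u)^3/Abs(sin(u)), assemble
  H = (EN − 2FM + GL) / (2(EG − F²)) = -sin(u)/(5*Abs(sin(u))).
At (u, v) = (5*pi/6, 5*pi/6): H = -1/5.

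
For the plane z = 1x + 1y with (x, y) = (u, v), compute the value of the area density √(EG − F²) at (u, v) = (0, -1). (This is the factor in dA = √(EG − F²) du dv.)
√(EG − F²)|_{(0, -1)} = sqrt(3)

E = 2, F = 1, G = 2, so EG − F² = 3. Taking the positive square root: √(EG − F²) = sqrt(3). At (u, v) = (0, -1): sqrt(3).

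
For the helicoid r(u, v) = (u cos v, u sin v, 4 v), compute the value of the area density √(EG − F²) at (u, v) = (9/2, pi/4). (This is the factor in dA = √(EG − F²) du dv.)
√(EG − F²)|_{(9/2, pi/4)} = sqrt(145)/2

E = 1, F = 0, G = u^2 + 16, so EG − F² = u^2 + 16. Taking the positive square root: √(EG − F²) = sqrt(u^2 + 16). At (u, v) = (9/2, pi/4): sqrt(145)/2.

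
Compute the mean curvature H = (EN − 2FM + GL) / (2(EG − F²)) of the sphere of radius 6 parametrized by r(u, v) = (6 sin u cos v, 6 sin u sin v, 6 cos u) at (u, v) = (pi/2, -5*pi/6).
H = -1/6

With E = 36, F = 0, G = 36*sin(u)^2, L = -6*sin(u)/Abs(sin(u)), M = 0, N = -6*sin(u)^3/Abs(sin(u)), assemble
  H = (EN − 2FM + GL) / (2(EG − F²)) = -sin(u)/(6*Abs(sin(u))).
At (u, v) = (pi/2, -5*pi/6): H = -1/6.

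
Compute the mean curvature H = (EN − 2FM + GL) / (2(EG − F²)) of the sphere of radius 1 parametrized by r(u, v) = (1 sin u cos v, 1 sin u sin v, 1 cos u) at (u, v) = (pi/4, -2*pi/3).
H = -1

With E = 1, F = 0, G = sin(u)^2, L = -sin(u)/Abs(sin(u)), M = 0, N = -sin(u)^3/Abs(sin(u)), assemble
  H = (EN − 2FM + GL) / (2(EG − F²)) = -sin(u)/Abs(sin(u)).
At (u, v) = (pi/4, -2*pi/3): H = -1.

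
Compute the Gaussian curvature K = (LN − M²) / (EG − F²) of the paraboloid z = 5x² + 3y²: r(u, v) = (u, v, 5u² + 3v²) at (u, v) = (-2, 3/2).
K = 15/58081

Coefficients of the first fundamental form: E = 100*u^2 + 1, F = 60*u*v, G = 36*v^2 + 1.
Coefficients of the second fundamental form: L = 10/sqrt(100*u^2 + 36*v^2 + 1), M = 0, N = 6/sqrt(100*u^2 + 36*v^2 + 1).
Assemble K = (LN − M²)/(EG − F²) = 60/(10000*u^4 + 7200*u^2*v^2 + 200*u^2 + 1296*v^4 + 72*v^2 + 1). At (u, v) = (-2, 3/2): K = 15/58081.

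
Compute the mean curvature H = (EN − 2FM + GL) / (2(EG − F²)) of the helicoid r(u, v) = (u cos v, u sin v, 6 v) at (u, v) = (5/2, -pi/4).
H = 0

With E = 1, F = 0, G = u^2 + 36, L = 0, M = -6/sqrt(u^2 + 36), N = 0, assemble
  H = (EN − 2FM + GL) / (2(EG − F²)) = 0.
At (u, v) = (5/2, -pi/4): H = 0.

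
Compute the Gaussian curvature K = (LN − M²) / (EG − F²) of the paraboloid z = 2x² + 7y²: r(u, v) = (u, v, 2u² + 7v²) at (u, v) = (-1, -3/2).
K = 14/52441

Coefficients of the first fundamental form: E = 16*u^2 + 1, F = 56*u*v, G = 196*v^2 + 1.
Coefficients of the second fundamental form: L = 4/sqrt(16*u^2 + 196*v^2 + 1), M = 0, N = 14/sqrt(16*u^2 + 196*v^2 + 1).
Assemble K = (LN − M²)/(EG − F²) = 56/(256*u^4 + 6272*u^2*v^2 + 32*u^2 + 38416*v^4 + 392*v^2 + 1). At (u, v) = (-1, -3/2): K = 14/52441.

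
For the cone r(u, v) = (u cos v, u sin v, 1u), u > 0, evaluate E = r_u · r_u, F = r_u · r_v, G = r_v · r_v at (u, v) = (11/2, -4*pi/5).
E = 2;  F = 0;  G = 121/4

Partials: r_u = (cos(v), sin(v), 1), r_v = (-u*sin(v), u*cos(v), 0). As functions of (u, v):
  E = r_u · r_u = 2,
  F = r_u · r_v = 0,
  G = r_v · r_v = u^2.
Evaluating at (u, v) = (11/2, -4*pi/5): E = 2, F = 0, G = 121/4.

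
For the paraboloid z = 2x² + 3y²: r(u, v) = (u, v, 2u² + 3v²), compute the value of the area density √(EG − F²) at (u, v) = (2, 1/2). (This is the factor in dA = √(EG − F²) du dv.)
√(EG − F²)|_{(2, 1/2)} = sqrt(74)

E = 16*u^2 + 1, F = 24*u*v, G = 36*v^2 + 1, so EG − F² = 16*u^2 + 36*v^2 + 1. Taking the positive square root: √(EG − F²) = sqrt(16*u^2 + 36*v^2 + 1). At (u, v) = (2, 1/2): sqrt(74).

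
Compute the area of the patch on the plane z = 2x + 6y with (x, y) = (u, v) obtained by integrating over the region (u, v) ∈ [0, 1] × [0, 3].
Area = 3*sqrt(41)

Area = ∫∫ √(EG − F²) du dv with √(EG − F²) = sqrt(41). Integrating over [0, 1] × [0, 3] gives 3*sqrt(41).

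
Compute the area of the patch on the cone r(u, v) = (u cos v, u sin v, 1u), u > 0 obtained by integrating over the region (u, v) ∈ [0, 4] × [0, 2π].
Area = 16*sqrt(2)*pi

Area = ∫∫ √(EG − F²) du dv with √(EG − F²) = sqrt(2)*Abs(u). Integrating over [0, 4] × [0, 2π] gives 16*sqrt(2)*pi.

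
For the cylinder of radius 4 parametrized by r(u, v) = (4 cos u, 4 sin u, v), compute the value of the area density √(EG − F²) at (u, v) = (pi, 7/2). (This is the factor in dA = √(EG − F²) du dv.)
√(EG − F²)|_{(pi, 7/2)} = 4

E = 16, F = 0, G = 1, so EG − F² = 16. Taking the positive square root: √(EG − F²) = 4. At (u, v) = (pi, 7/2): 4.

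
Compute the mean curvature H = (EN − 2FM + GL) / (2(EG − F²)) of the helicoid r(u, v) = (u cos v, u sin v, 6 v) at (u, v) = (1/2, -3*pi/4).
H = 0

With E = 1, F = 0, G = u^2 + 36, L = 0, M = -6/sqrt(u^2 + 36), N = 0, assemble
  H = (EN − 2FM + GL) / (2(EG − F²)) = 0.
At (u, v) = (1/2, -3*pi/4): H = 0.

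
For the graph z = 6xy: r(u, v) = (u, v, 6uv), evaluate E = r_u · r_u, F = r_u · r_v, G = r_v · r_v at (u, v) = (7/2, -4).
E = 577;  F = -504;  G = 442

Partials: r_u = (1, 0, 6*v), r_v = (0, 1, 6*u). As functions of (u, v):
  E = r_u · r_u = 36*v^2 + 1,
  F = r_u · r_v = 36*u*v,
  G = r_v · r_v = 36*u^2 + 1.
Evaluating at (u, v) = (7/2, -4): E = 577, F = -504, G = 442.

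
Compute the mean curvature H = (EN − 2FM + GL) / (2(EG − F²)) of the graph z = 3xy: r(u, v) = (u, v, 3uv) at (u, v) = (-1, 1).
H = 27*sqrt(19)/361

With E = 9*v^2 + 1, F = 9*u*v, G = 9*u^2 + 1, L = 0, M = 3/sqrt(9*u^2 + 9*v^2 + 1), N = 0, assemble
  H = (EN − 2FM + GL) / (2(EG − F²)) = -27*u*v/(9*u^2 + 9*v^2 + 1)^(3/2).
At (u, v) = (-1, 1): H = 27*sqrt(19)/361.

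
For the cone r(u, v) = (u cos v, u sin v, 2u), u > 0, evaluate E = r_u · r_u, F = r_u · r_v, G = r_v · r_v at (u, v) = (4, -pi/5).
E = 5;  F = 0;  G = 16

Partials: r_u = (cos(v), sin(v), 2), r_v = (-u*sin(v), u*cos(v), 0). As functions of (u, v):
  E = r_u · r_u = 5,
  F = r_u · r_v = 0,
  G = r_v · r_v = u^2.
Evaluating at (u, v) = (4, -pi/5): E = 5, F = 0, G = 16.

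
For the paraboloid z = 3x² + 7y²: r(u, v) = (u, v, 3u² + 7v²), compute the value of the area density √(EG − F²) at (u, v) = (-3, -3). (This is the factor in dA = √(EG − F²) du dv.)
√(EG − F²)|_{(-3, -3)} = sqrt(2089)

E = 36*u^2 + 1, F = 84*u*v, G = 196*v^2 + 1, so EG − F² = 36*u^2 + 196*v^2 + 1. Taking the positive square root: √(EG − F²) = sqrt(36*u^2 + 196*v^2 + 1). At (u, v) = (-3, -3): sqrt(2089).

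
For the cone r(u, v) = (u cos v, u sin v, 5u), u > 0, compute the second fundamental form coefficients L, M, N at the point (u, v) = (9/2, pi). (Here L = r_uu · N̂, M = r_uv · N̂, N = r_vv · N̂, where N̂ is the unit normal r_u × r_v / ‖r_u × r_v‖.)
L = 0;  M = 0;  N = 45*sqrt(26)/52

Compute the unit normal N̂(u, v) = (-5*sqrt(26)*u*cos(v)/(26*Abs(u)), -5*sqrt(26)*u*sin(v)/(26*Abs(u)), sqrt(26)*u/(26*Abs(u))), and the second partials r_uu, r_uv, r_vv. Take dot products:
  L(u, v) = r_uu · N̂ = 0,
  M(u, v) = r_uv · N̂ = 0,
  N(u, v) = r_vv · N̂ = 5*sqrt(26)*u^2/(26*Abs(u)).
Evaluating at (u, v) = (9/2, pi):
  L = 0, M = 0, N = 45*sqrt(26)/52.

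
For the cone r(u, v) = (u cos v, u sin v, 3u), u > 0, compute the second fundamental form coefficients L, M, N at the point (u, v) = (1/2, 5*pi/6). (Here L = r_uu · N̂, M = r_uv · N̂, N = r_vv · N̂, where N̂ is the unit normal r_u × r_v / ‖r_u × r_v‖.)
L = 0;  M = 0;  N = 3*sqrt(10)/20

Compute the unit normal N̂(u, v) = (-3*sqrt(10)*u*cos(v)/(10*Abs(u)), -3*sqrt(10)*u*sin(v)/(10*Abs(u)), sqrt(10)*u/(10*Abs(u))), and the second partials r_uu, r_uv, r_vv. Take dot products:
  L(u, v) = r_uu · N̂ = 0,
  M(u, v) = r_uv · N̂ = 0,
  N(u, v) = r_vv · N̂ = 3*sqrt(10)*u^2/(10*Abs(u)).
Evaluating at (u, v) = (1/2, 5*pi/6):
  L = 0, M = 0, N = 3*sqrt(10)/20.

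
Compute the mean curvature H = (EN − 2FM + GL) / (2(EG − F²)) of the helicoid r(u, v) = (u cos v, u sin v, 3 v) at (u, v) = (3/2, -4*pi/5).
H = 0

With E = 1, F = 0, G = u^2 + 9, L = 0, M = -3/sqrt(u^2 + 9), N = 0, assemble
  H = (EN − 2FM + GL) / (2(EG − F²)) = 0.
At (u, v) = (3/2, -4*pi/5): H = 0.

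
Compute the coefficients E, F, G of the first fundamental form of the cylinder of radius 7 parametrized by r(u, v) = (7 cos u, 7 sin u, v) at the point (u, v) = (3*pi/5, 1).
E = 49;  F = 0;  G = 1

Partials: r_u = (-7*sin(u), 7*cos(u), 0), r_v = (0, 0, 1). As functions of (u, v):
  E = r_u · r_u = 49,
  F = r_u · r_v = 0,
  G = r_v · r_v = 1.
Evaluating at (u, v) = (3*pi/5, 1): E = 49, F = 0, G = 1.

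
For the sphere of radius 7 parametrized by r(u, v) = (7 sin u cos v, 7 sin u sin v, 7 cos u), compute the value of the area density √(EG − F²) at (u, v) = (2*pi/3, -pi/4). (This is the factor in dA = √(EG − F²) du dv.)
√(EG − F²)|_{(2*pi/3, -pi/4)} = 49*sqrt(3)/2

E = 49, F = 0, G = 49*sin(u)^2, so EG − F² = 2401*sin(u)^2. Taking the positive square root: √(EG − F²) = 49*Abs(sin(u)). At (u, v) = (2*pi/3, -pi/4): 49*sqrt(3)/2.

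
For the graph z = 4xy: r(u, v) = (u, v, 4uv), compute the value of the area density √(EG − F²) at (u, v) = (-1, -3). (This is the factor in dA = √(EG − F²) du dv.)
√(EG − F²)|_{(-1, -3)} = sqrt(161)

E = 16*v^2 + 1, F = 16*u*v, G = 16*u^2 + 1, so EG − F² = 16*u^2 + 16*v^2 + 1. Taking the positive square root: √(EG − F²) = sqrt(16*u^2 + 16*v^2 + 1). At (u, v) = (-1, -3): sqrt(161).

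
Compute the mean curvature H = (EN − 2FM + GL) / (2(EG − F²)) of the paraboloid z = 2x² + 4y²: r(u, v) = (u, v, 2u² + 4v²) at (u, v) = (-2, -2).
H = 86*sqrt(321)/11449

With E = 16*u^2 + 1, F = 32*u*v, G = 64*v^2 + 1, L = 4/sqrt(16*u^2 + 64*v^2 + 1), M = 0, N = 8/sqrt(16*u^2 + 64*v^2 + 1), assemble
  H = (EN − 2FM + GL) / (2(EG − F²)) = 2*(32*u^2 + 64*v^2 + 3)/(16*u^2 + 64*v^2 + 1)^(3/2).
At (u, v) = (-2, -2): H = 86*sqrt(321)/11449.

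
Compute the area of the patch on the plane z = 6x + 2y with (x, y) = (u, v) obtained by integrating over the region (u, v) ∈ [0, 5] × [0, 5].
Area = 25*sqrt(41)

Area = ∫∫ √(EG − F²) du dv with √(EG − F²) = sqrt(41). Integrating over [0, 5] × [0, 5] gives 25*sqrt(41).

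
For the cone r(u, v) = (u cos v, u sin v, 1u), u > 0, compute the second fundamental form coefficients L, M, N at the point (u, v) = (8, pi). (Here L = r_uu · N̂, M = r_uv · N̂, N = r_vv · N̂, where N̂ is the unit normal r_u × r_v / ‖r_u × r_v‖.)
L = 0;  M = 0;  N = 4*sqrt(2)

Compute the unit normal N̂(u, v) = (-sqrt(2)*u*cos(v)/(2*Abs(u)), -sqrt(2)*u*sin(v)/(2*Abs(u)), sqrt(2)*u/(2*Abs(u))), and the second partials r_uu, r_uv, r_vv. Take dot products:
  L(u, v) = r_uu · N̂ = 0,
  M(u, v) = r_uv · N̂ = 0,
  N(u, v) = r_vv · N̂ = sqrt(2)*u^2/(2*Abs(u)).
Evaluating at (u, v) = (8, pi):
  L = 0, M = 0, N = 4*sqrt(2).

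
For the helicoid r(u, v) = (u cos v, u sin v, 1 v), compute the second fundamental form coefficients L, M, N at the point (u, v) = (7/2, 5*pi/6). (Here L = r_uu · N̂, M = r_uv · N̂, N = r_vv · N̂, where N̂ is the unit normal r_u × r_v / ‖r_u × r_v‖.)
L = 0;  M = -2*sqrt(53)/53;  N = 0

Compute the unit normal N̂(u, v) = (sin(v)/sqrt(u^2 + 1), -cos(v)/sqrt(u^2 + 1), u/sqrt(u^2 + 1)), and the second partials r_uu, r_uv, r_vv. Take dot products:
  L(u, v) = r_uu · N̂ = 0,
  M(u, v) = r_uv · N̂ = -1/sqrt(u^2 + 1),
  N(u, v) = r_vv · N̂ = 0.
Evaluating at (u, v) = (7/2, 5*pi/6):
  L = 0, M = -2*sqrt(53)/53, N = 0.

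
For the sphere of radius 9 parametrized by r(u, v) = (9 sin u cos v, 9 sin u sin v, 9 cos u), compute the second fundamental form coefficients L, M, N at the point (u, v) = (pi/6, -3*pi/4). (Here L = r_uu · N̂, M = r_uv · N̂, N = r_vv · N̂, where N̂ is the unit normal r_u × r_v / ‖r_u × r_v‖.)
L = -9;  M = 0;  N = -9/4

Compute the unit normal N̂(u, v) = (sin(u)^2*cos(v)/Abs(sin(u)), sin(u)^2*sin(v)/Abs(sin(u)), sin(2*u)/(2*Abs(sin(u)))), and the second partials r_uu, r_uv, r_vv. Take dot products:
  L(u, v) = r_uu · N̂ = -9*sin(u)/Abs(sin(u)),
  M(u, v) = r_uv · N̂ = 0,
  N(u, v) = r_vv · N̂ = -9*sin(u)^3/Abs(sin(u)).
Evaluating at (u, v) = (pi/6, -3*pi/4):
  L = -9, M = 0, N = -9/4.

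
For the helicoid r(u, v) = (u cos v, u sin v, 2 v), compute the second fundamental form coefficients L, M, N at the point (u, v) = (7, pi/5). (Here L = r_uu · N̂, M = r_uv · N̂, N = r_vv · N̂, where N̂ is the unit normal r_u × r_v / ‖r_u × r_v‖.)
L = 0;  M = -2*sqrt(53)/53;  N = 0

Compute the unit normal N̂(u, v) = (2*sin(v)/sqrt(u^2 + 4), -2*cos(v)/sqrt(u^2 + 4), u/sqrt(u^2 + 4)), and the second partials r_uu, r_uv, r_vv. Take dot products:
  L(u, v) = r_uu · N̂ = 0,
  M(u, v) = r_uv · N̂ = -2/sqrt(u^2 + 4),
  N(u, v) = r_vv · N̂ = 0.
Evaluating at (u, v) = (7, pi/5):
  L = 0, M = -2*sqrt(53)/53, N = 0.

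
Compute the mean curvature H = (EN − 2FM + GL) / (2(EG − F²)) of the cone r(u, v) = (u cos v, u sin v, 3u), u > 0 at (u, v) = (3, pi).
H = sqrt(10)/20

With E = 10, F = 0, G = u^2, L = 0, M = 0, N = 3*sqrt(10)*u^2/(10*Abs(u)), assemble
  H = (EN − 2FM + GL) / (2(EG − F²)) = 3*sqrt(10)/(20*Abs(u)).
At (u, v) = (3, pi): H = sqrt(10)/20.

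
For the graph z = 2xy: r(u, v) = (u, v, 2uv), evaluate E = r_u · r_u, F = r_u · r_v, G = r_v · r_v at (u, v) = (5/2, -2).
E = 17;  F = -20;  G = 26

Partials: r_u = (1, 0, 2*v), r_v = (0, 1, 2*u). As functions of (u, v):
  E = r_u · r_u = 4*v^2 + 1,
  F = r_u · r_v = 4*u*v,
  G = r_v · r_v = 4*u^2 + 1.
Evaluating at (u, v) = (5/2, -2): E = 17, F = -20, G = 26.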